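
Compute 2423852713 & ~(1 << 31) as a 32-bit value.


2423852713 & ~(1 << 31) = 276369065

276369065


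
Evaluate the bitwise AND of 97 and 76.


0b1100001 & 0b1001100 = 0b1000000 = 64

64


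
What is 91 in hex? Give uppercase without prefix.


91 = 5B hex

5B


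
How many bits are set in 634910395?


0b100101110101111111011010111011 has 21 set bits

21


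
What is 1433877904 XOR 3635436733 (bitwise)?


0b1010101011101110011110110010000 ^ 0b11011000101100000101110010111101 = 0b10001101110001110110000100101101 = 2378653997

2378653997


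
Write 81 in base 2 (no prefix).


81 = 1010001 in binary

1010001


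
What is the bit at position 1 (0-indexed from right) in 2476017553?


0b10010011100101010000011110010001, position 1 = 0

0


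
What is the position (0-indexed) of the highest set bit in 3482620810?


0b11001111100101001001001110001010. Highest set bit at position 31

31


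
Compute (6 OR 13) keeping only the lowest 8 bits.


Step 1: 6 | 13 = 15
Step 2: 15 & 255 = 15

15


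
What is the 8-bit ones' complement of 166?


166 ^ 255 = 89

89


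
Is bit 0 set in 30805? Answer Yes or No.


0b111100001010101, bit 0 = 1. Yes

Yes


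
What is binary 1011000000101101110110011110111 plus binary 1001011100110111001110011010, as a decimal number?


1011000000101101110110011110111 + 1001011100110111001110011010 = 1100001100010100110000010010001 = 1636458641

1636458641


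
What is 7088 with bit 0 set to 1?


7088 | (1 << 0) = 7088 | 1 = 7089

7089


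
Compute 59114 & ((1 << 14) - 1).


59114 & 16383 = 9962

9962


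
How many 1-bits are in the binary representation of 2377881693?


0b10001101101110111001100001011101 has 18 set bits

18


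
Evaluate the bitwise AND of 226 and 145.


0b11100010 & 0b10010001 = 0b10000000 = 128

128


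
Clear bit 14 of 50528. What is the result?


50528 & ~(1 << 14) = 34144

34144


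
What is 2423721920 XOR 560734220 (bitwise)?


0b10010000011101110000111111000000 ^ 0b100001011011000010000000001100 = 0b10110001000110110010111111001100 = 2971348940

2971348940


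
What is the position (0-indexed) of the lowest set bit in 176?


0b10110000. Lowest set bit at position 4

4


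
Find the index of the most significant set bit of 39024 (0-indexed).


0b1001100001110000. Highest set bit at position 15

15


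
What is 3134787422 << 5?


0b10111010110110010000111101011110 << 5 = 0b1011101011011001000011110101111000000 = 100313197504

100313197504


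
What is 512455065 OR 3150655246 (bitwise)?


0b11110100010110111000110011001 | 0b10111011110010110010111100001110 = 0b10111111110010110111111110011111 = 3217784735

3217784735


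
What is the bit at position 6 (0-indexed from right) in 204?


0b11001100, position 6 = 1

1


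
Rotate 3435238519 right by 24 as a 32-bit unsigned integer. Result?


Rotate 0b11001100110000011001010001110111 right by 24 (32-bit) = 0b11000001100101000111011111001100 = 3247732684

3247732684


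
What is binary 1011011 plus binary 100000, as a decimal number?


1011011 + 100000 = 1111011 = 123

123


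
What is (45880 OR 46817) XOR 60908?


Step 1: 45880 | 46817 = 47097
Step 2: 47097 ^ 60908 = 23061

23061


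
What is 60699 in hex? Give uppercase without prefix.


60699 = ED1B hex

ED1B


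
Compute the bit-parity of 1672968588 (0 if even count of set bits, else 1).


0b1100011101101110111100110001100 has 18 ones => parity 0

0


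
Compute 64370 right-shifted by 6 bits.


0b1111101101110010 >> 6 = 0b1111101101 = 1005

1005


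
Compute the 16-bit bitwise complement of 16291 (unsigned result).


~0b11111110100011 = 0b1100000001011100 = 49244 (16-bit unsigned)

49244


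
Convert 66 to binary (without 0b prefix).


66 = 1000010 in binary

1000010


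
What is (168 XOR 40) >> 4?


Step 1: 168 ^ 40 = 128
Step 2: 128 >> 4 = 8

8


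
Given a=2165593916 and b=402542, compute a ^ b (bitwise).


2165593916 ^ 402542 = 2165470034

2165470034


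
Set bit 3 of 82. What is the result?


82 | (1 << 3) = 82 | 8 = 90

90


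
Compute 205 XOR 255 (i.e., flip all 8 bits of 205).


205 ^ 255 = 50

50


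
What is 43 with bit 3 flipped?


43 ^ (1 << 3) = 43 ^ 8 = 35

35


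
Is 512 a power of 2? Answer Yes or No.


0b1000000000. Only one bit set => Yes

Yes


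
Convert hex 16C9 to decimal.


16C9 hex = 5833 decimal

5833


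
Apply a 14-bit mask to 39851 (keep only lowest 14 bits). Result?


39851 & 16383 = 7083

7083


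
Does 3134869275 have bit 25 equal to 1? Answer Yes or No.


0b10111010110110100100111100011011, bit 25 = 1. Yes

Yes


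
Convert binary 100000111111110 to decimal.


100000111111110 in decimal = 16894

16894


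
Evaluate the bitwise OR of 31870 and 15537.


0b111110001111110 | 0b11110010110001 = 0b111110011111111 = 31999

31999


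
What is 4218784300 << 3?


0b11111011011101011000101000101100 << 3 = 0b11111011011101011000101000101100000 = 33750274400

33750274400


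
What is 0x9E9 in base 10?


9E9 hex = 2537 decimal

2537


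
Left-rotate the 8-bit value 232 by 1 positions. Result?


Rotate 0b11101000 left by 1 (8-bit) = 0b11010001 = 209

209


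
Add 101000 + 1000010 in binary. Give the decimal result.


101000 + 1000010 = 1101010 = 106

106


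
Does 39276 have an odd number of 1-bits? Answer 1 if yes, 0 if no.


0b1001100101101100 has 8 ones => parity 0

0


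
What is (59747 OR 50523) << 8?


Step 1: 59747 | 50523 = 60795
Step 2: 60795 << 8 = 15563520

15563520


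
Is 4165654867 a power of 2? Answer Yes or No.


0b11111000010010101101100101010011. Multiple bits set => No

No


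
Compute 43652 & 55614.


0b1010101010000100 & 0b1101100100111110 = 0b1000100000000100 = 34820

34820


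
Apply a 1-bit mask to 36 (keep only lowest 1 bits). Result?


36 & 1 = 0

0


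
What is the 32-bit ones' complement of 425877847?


425877847 ^ 4294967295 = 3869089448

3869089448


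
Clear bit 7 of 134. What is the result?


134 & ~(1 << 7) = 6

6


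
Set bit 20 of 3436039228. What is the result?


3436039228 | (1 << 20) = 3436039228 | 1048576 = 3437087804

3437087804


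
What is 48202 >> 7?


0b1011110001001010 >> 7 = 0b101111000 = 376

376


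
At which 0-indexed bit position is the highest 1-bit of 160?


0b10100000. Highest set bit at position 7

7


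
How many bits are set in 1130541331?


0b1000011011000101011000100010011 has 13 set bits

13


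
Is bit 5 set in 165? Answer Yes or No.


0b10100101, bit 5 = 1. Yes

Yes


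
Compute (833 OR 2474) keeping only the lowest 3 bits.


Step 1: 833 | 2474 = 3051
Step 2: 3051 & 7 = 3

3


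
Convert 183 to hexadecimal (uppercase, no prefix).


183 = B7 hex

B7


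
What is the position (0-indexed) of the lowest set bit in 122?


0b1111010. Lowest set bit at position 1

1


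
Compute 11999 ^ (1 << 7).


11999 ^ (1 << 7) = 11999 ^ 128 = 11871

11871


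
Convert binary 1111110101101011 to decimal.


1111110101101011 in decimal = 64875

64875


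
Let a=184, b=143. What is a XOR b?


184 ^ 143 = 55

55


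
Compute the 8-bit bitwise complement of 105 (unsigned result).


~0b1101001 = 0b10010110 = 150 (8-bit unsigned)

150


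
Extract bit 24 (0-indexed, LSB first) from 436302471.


0b11010000000010111001010000111, position 24 = 0

0


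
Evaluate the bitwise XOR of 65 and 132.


0b1000001 ^ 0b10000100 = 0b11000101 = 197

197


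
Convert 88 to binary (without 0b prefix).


88 = 1011000 in binary

1011000


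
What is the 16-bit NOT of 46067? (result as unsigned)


~0b1011001111110011 = 0b100110000001100 = 19468 (16-bit unsigned)

19468


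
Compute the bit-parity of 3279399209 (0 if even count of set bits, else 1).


0b11000011011101111010100100101001 has 17 ones => parity 1

1


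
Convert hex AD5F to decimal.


AD5F hex = 44383 decimal

44383


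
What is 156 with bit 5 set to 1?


156 | (1 << 5) = 156 | 32 = 188

188


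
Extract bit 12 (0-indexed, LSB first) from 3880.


0b111100101000, position 12 = 0

0


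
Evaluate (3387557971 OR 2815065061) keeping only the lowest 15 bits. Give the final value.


Step 1: 3387557971 | 2815065061 = 4025121783
Step 2: 4025121783 & 32767 = 31735

31735


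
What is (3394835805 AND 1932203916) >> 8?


Step 1: 3394835805 & 1932203916 = 1107891468
Step 2: 1107891468 >> 8 = 4327701

4327701


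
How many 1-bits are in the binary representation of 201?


0b11001001 has 4 set bits

4


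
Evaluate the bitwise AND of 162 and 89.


0b10100010 & 0b1011001 = 0b0 = 0

0


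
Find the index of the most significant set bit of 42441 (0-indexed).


0b1010010111001001. Highest set bit at position 15

15


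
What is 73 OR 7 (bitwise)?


0b1001001 | 0b111 = 0b1001111 = 79

79


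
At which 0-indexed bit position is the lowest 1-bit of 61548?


0b1111000001101100. Lowest set bit at position 2

2


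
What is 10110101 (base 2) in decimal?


10110101 in decimal = 181

181


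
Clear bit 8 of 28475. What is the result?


28475 & ~(1 << 8) = 28219

28219


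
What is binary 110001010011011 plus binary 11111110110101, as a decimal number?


110001010011011 + 11111110110101 = 1010001001010000 = 41552

41552


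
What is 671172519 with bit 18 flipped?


671172519 ^ (1 << 18) = 671172519 ^ 262144 = 671434663

671434663


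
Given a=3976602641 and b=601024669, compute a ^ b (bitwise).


3976602641 ^ 601024669 = 3470052492

3470052492


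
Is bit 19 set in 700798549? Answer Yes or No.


0b101001110001010101011001010101, bit 19 = 0. No

No


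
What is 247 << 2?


0b11110111 << 2 = 0b1111011100 = 988

988


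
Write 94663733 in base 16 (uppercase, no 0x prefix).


94663733 = 5A47435 hex

5A47435


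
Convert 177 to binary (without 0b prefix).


177 = 10110001 in binary

10110001


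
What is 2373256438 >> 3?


0b10001101011101010000010011110110 >> 3 = 0b10001101011101010000010011110 = 296657054

296657054


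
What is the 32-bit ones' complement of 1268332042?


1268332042 ^ 4294967295 = 3026635253

3026635253


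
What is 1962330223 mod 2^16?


1962330223 & 65535 = 51311

51311


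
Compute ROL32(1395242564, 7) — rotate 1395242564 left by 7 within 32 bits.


Rotate 0b1010011001010011011011001000100 left by 7 (32-bit) = 0b10010100110110110010001000101001 = 2497389097

2497389097


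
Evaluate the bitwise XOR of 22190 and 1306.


0b101011010101110 ^ 0b10100011010 = 0b101001110110100 = 21428

21428


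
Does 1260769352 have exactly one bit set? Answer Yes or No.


0b1001011001001011101000001001000. Multiple bits set => No

No


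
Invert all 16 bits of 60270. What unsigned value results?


60270 ^ 65535 = 5265

5265


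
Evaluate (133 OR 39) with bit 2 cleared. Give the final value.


Step 1: 133 | 39 = 167
Step 2: 167 & ~(1 << 2) = 163

163


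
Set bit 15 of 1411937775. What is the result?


1411937775 | (1 << 15) = 1411937775 | 32768 = 1411970543

1411970543


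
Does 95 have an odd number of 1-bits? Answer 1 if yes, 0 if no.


0b1011111 has 6 ones => parity 0

0


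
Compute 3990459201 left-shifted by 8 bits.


0b11101101110110011001001101000001 << 8 = 0b1110110111011001100100110100000100000000 = 1021557555456

1021557555456


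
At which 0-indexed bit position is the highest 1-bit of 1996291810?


0b1110110111111001111111011100010. Highest set bit at position 30

30


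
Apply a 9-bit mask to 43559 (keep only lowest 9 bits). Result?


43559 & 511 = 39

39


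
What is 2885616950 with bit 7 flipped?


2885616950 ^ (1 << 7) = 2885616950 ^ 128 = 2885617078

2885617078


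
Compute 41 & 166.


0b101001 & 0b10100110 = 0b100000 = 32

32


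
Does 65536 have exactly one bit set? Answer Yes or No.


0b10000000000000000. Only one bit set => Yes

Yes


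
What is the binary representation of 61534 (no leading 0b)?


61534 = 1111000001011110 in binary

1111000001011110


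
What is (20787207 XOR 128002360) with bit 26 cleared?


Step 1: 20787207 ^ 128002360 = 110893375
Step 2: 110893375 & ~(1 << 26) = 43784511

43784511


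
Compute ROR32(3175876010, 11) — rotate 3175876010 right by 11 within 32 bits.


Rotate 0b10111101010011000000010110101010 right by 11 (32-bit) = 0b10110101010101111010100110000000 = 3042421120

3042421120


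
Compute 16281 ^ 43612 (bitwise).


0b11111110011001 ^ 0b1010101001011100 = 0b1001010111000101 = 38341

38341


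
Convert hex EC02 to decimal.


EC02 hex = 60418 decimal

60418


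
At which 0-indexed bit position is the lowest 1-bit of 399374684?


0b10111110011011111100101011100. Lowest set bit at position 2

2


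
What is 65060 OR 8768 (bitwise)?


0b1111111000100100 | 0b10001001000000 = 0b1111111001100100 = 65124

65124


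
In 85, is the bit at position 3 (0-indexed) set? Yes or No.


0b1010101, bit 3 = 0. No

No


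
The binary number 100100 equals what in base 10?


100100 in decimal = 36

36


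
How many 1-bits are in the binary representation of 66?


0b1000010 has 2 set bits

2


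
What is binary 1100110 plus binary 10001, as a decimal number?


1100110 + 10001 = 1110111 = 119

119


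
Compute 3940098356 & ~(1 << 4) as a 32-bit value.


3940098356 & ~(1 << 4) = 3940098340

3940098340


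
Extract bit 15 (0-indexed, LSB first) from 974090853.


0b111010000011110111001001100101, position 15 = 0

0


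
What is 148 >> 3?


0b10010100 >> 3 = 0b10010 = 18

18


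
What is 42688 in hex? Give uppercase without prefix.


42688 = A6C0 hex

A6C0


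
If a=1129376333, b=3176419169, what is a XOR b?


1129376333 ^ 3176419169 = 4261717292

4261717292


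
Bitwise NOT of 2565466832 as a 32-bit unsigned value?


~0b10011000111010011110101011010000 = 0b1100111000101100001010100101111 = 1729500463 (32-bit unsigned)

1729500463


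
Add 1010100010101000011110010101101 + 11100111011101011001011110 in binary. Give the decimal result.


1010100010101000011110010101101 + 11100111011101011001011110 = 1010111111100100001001100001011 = 1475482379

1475482379


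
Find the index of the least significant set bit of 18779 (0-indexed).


0b100100101011011. Lowest set bit at position 0

0


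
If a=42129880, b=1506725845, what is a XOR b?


42129880 ^ 1506725845 = 1531713037

1531713037


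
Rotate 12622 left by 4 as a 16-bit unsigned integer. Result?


Rotate 0b11000101001110 left by 4 (16-bit) = 0b1010011100011 = 5347

5347


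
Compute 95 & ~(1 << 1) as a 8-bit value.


95 & ~(1 << 1) = 93

93


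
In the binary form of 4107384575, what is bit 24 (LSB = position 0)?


0b11110100110100011011011011111111, position 24 = 0

0


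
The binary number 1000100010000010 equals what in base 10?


1000100010000010 in decimal = 34946

34946


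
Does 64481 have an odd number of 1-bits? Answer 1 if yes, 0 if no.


0b1111101111100001 has 11 ones => parity 1

1


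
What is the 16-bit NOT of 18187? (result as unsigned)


~0b100011100001011 = 0b1011100011110100 = 47348 (16-bit unsigned)

47348


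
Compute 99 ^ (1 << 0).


99 ^ (1 << 0) = 99 ^ 1 = 98

98


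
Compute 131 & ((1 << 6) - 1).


131 & 63 = 3

3


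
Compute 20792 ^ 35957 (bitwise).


0b101000100111000 ^ 0b1000110001110101 = 0b1101110101001101 = 56653

56653


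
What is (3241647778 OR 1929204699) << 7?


Step 1: 3241647778 | 1929204699 = 4093632507
Step 2: 4093632507 << 7 = 523984960896

523984960896


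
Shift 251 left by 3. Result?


0b11111011 << 3 = 0b11111011000 = 2008

2008


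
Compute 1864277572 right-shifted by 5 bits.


0b1101111000111101001111001000100 >> 5 = 0b11011110001111010011110010 = 58258674

58258674


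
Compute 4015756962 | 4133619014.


0b11101111010110111001011010100010 | 0b11110110011000100000010101000110 = 0b11111111011110111001011111100110 = 4286289894

4286289894


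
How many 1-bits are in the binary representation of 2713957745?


0b10100001110000111011010101110001 has 16 set bits

16


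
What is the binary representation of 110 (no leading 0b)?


110 = 1101110 in binary

1101110


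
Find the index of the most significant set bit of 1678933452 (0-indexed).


0b1100100000100100111110111001100. Highest set bit at position 30

30


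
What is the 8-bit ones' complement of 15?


15 ^ 255 = 240

240


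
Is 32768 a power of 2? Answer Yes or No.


0b1000000000000000. Only one bit set => Yes

Yes


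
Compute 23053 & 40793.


0b101101000001101 & 0b1001111101011001 = 0b1101000001001 = 6665

6665


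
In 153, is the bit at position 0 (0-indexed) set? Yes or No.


0b10011001, bit 0 = 1. Yes

Yes


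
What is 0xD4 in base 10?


D4 hex = 212 decimal

212


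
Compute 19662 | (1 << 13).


19662 | (1 << 13) = 19662 | 8192 = 27854

27854


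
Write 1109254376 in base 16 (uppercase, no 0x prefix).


1109254376 = 421DE0E8 hex

421DE0E8


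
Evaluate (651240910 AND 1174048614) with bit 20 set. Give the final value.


Step 1: 651240910 & 1174048614 = 80741702
Step 2: 80741702 | (1 << 20) = 80741702 | 1048576 = 80741702

80741702


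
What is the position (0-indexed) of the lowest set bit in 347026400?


0b10100101011110011001111100000. Lowest set bit at position 5

5


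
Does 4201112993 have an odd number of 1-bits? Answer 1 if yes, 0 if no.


0b11111010011001111110010110100001 has 19 ones => parity 1

1


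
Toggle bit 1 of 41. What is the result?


41 ^ (1 << 1) = 41 ^ 2 = 43

43


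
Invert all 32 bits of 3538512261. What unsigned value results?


3538512261 ^ 4294967295 = 756455034

756455034


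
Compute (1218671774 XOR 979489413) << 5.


Step 1: 1218671774 ^ 979489413 = 1925359131
Step 2: 1925359131 << 5 = 61611492192

61611492192


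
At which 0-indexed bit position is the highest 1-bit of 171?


0b10101011. Highest set bit at position 7

7


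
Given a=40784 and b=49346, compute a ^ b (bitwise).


40784 ^ 49346 = 24466

24466


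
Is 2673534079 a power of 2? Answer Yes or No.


0b10011111010110101110010001111111. Multiple bits set => No

No


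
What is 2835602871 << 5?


0b10101001000000111101110110110111 << 5 = 0b1010100100000011110111011011011100000 = 90739291872

90739291872


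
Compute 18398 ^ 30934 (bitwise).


0b100011111011110 ^ 0b111100011010110 = 0b11111100001000 = 16136

16136


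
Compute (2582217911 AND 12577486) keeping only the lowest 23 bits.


Step 1: 2582217911 & 12577486 = 11108486
Step 2: 11108486 & 8388607 = 2719878

2719878


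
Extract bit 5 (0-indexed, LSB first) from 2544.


0b100111110000, position 5 = 1

1


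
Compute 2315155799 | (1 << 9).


2315155799 | (1 << 9) = 2315155799 | 512 = 2315156311

2315156311


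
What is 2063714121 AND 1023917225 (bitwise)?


0b1111011000000011100011101001001 & 0b111101000001111011110010101001 = 0b111001000000011000010000001001 = 956400649

956400649


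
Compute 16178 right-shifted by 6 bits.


0b11111100110010 >> 6 = 0b11111100 = 252

252


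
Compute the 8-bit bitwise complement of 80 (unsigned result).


~0b1010000 = 0b10101111 = 175 (8-bit unsigned)

175


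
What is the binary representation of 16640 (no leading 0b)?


16640 = 100000100000000 in binary

100000100000000


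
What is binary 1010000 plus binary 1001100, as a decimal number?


1010000 + 1001100 = 10011100 = 156

156


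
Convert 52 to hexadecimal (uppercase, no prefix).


52 = 34 hex

34


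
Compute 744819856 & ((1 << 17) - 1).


744819856 & 131071 = 68752

68752


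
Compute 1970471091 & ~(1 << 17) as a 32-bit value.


1970471091 & ~(1 << 17) = 1970340019

1970340019


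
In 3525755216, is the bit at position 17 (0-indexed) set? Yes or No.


0b11010010001001101100000101010000, bit 17 = 1. Yes

Yes


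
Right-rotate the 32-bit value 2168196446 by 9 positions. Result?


Rotate 0b10000001001111000000110101011110 right by 9 (32-bit) = 0b10101111010000001001111000000110 = 2940247558

2940247558


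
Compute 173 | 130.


0b10101101 | 0b10000010 = 0b10101111 = 175

175


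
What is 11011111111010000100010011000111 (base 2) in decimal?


11011111111010000100010011000111 in decimal = 3756541127

3756541127


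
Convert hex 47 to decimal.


47 hex = 71 decimal

71


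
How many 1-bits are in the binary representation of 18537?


0b100100001101001 has 6 set bits

6


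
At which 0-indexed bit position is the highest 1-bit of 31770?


0b111110000011010. Highest set bit at position 14

14


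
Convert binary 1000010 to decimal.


1000010 in decimal = 66

66


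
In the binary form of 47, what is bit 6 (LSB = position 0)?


0b101111, position 6 = 0

0


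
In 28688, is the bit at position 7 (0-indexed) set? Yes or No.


0b111000000010000, bit 7 = 0. No

No


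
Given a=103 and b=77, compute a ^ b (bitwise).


103 ^ 77 = 42

42


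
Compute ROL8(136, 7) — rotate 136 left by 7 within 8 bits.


Rotate 0b10001000 left by 7 (8-bit) = 0b1000100 = 68

68


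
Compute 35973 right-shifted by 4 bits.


0b1000110010000101 >> 4 = 0b100011001000 = 2248

2248


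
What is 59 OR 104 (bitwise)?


0b111011 | 0b1101000 = 0b1111011 = 123

123


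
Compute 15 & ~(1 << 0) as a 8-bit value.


15 & ~(1 << 0) = 14

14


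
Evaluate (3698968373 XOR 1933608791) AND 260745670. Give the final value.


Step 1: 3698968373 ^ 1933608791 = 2939764834
Step 2: 2939764834 & 260745670 = 252182594

252182594


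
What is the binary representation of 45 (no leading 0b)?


45 = 101101 in binary

101101


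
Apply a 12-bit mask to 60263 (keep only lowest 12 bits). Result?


60263 & 4095 = 2919

2919


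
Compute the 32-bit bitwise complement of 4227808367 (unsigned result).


~0b11111011111111110011110001101111 = 0b100000000001100001110010000 = 67158928 (32-bit unsigned)

67158928


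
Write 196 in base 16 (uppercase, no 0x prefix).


196 = C4 hex

C4


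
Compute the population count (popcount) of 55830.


0b1101101000010110 has 8 set bits

8


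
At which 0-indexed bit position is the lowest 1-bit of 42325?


0b1010010101010101. Lowest set bit at position 0

0


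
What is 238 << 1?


0b11101110 << 1 = 0b111011100 = 476

476


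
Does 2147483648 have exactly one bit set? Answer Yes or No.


0b10000000000000000000000000000000. Only one bit set => Yes

Yes


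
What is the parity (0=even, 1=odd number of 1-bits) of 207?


0b11001111 has 6 ones => parity 0

0


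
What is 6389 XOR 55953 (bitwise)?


0b1100011110101 ^ 0b1101101010010001 = 0b1100001001100100 = 49764

49764


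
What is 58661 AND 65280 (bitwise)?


0b1110010100100101 & 0b1111111100000000 = 0b1110010100000000 = 58624

58624


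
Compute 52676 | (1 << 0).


52676 | (1 << 0) = 52676 | 1 = 52677

52677


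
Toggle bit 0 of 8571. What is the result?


8571 ^ (1 << 0) = 8571 ^ 1 = 8570

8570


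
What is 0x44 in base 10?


44 hex = 68 decimal

68


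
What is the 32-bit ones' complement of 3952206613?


3952206613 ^ 4294967295 = 342760682

342760682


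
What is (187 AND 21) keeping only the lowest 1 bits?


Step 1: 187 & 21 = 17
Step 2: 17 & 1 = 1

1


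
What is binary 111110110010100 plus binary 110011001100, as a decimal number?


111110110010100 + 110011001100 = 1000101001100000 = 35424

35424


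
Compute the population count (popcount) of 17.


0b10001 has 2 set bits

2


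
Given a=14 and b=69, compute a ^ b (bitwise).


14 ^ 69 = 75

75


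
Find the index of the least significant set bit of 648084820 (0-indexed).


0b100110101000001111110101010100. Lowest set bit at position 2

2


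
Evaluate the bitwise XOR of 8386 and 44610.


0b10000011000010 ^ 0b1010111001000010 = 0b1000111010000000 = 36480

36480


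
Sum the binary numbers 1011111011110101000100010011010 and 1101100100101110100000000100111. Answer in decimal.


1011111011110101000100010011010 + 1101100100101110100000000100111 = 11001100000100011100100011000001 = 3423717569

3423717569


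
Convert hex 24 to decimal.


24 hex = 36 decimal

36


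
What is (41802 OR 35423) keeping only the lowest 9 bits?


Step 1: 41802 | 35423 = 43871
Step 2: 43871 & 511 = 351

351


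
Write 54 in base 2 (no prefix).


54 = 110110 in binary

110110


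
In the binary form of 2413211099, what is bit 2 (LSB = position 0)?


0b10001111110101101010110111011011, position 2 = 0

0


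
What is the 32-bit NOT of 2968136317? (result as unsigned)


~0b10110000111010100010101001111101 = 0b1001111000101011101010110000010 = 1326830978 (32-bit unsigned)

1326830978


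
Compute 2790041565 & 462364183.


0b10100110010011001010011111011101 & 0b11011100011110001111000010111 = 0b10000011000000011000010101 = 34342421

34342421


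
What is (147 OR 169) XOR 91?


Step 1: 147 | 169 = 187
Step 2: 187 ^ 91 = 224

224


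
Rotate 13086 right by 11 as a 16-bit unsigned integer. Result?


Rotate 0b11001100011110 right by 11 (16-bit) = 0b110001111000110 = 25542

25542


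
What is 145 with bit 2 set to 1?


145 | (1 << 2) = 145 | 4 = 149

149


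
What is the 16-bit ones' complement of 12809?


12809 ^ 65535 = 52726

52726


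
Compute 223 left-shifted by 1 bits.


0b11011111 << 1 = 0b110111110 = 446

446


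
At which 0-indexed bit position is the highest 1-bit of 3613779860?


0b11010111011001011110011110010100. Highest set bit at position 31

31


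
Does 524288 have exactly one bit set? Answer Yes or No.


0b10000000000000000000. Only one bit set => Yes

Yes


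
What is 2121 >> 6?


0b100001001001 >> 6 = 0b100001 = 33

33


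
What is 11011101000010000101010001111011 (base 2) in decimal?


11011101000010000101010001111011 in decimal = 3708310651

3708310651


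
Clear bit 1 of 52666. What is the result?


52666 & ~(1 << 1) = 52664

52664


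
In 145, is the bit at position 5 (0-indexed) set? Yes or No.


0b10010001, bit 5 = 0. No

No


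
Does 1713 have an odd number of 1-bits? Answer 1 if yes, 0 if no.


0b11010110001 has 6 ones => parity 0

0


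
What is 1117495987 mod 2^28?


1117495987 & 268435455 = 43754163

43754163


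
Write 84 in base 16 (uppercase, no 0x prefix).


84 = 54 hex

54


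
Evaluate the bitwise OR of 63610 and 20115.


0b1111100001111010 | 0b100111010010011 = 0b1111111011111011 = 65275

65275


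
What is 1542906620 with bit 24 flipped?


1542906620 ^ (1 << 24) = 1542906620 ^ 16777216 = 1526129404

1526129404


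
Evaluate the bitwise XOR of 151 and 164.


0b10010111 ^ 0b10100100 = 0b110011 = 51

51


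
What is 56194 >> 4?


0b1101101110000010 >> 4 = 0b110110111000 = 3512

3512


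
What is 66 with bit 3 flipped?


66 ^ (1 << 3) = 66 ^ 8 = 74

74


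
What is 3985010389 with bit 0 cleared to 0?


3985010389 & ~(1 << 0) = 3985010388

3985010388


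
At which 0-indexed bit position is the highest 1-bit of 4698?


0b1001001011010. Highest set bit at position 12

12


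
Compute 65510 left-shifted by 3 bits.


0b1111111111100110 << 3 = 0b1111111111100110000 = 524080

524080


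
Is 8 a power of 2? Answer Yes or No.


0b1000. Only one bit set => Yes

Yes


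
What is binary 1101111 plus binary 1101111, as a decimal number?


1101111 + 1101111 = 11011110 = 222

222


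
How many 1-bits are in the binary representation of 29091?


0b111000110100011 has 8 set bits

8


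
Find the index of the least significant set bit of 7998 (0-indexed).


0b1111100111110. Lowest set bit at position 1

1


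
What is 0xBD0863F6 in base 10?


BD0863F6 hex = 3171443702 decimal

3171443702


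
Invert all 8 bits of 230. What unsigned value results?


230 ^ 255 = 25

25


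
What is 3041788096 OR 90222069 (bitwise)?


0b10110101010011100000000011000000 | 0b101011000001010110111110101 = 0b10110101011011101010110111110101 = 3043929589

3043929589


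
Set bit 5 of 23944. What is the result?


23944 | (1 << 5) = 23944 | 32 = 23976

23976


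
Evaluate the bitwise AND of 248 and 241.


0b11111000 & 0b11110001 = 0b11110000 = 240

240


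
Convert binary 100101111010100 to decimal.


100101111010100 in decimal = 19412

19412


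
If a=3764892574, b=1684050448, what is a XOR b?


3764892574 ^ 1684050448 = 2215059854

2215059854


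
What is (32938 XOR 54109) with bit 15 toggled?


Step 1: 32938 ^ 54109 = 21495
Step 2: 21495 ^ (1 << 15) = 21495 ^ 32768 = 54263

54263


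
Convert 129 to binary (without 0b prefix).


129 = 10000001 in binary

10000001


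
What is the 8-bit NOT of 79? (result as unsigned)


~0b1001111 = 0b10110000 = 176 (8-bit unsigned)

176


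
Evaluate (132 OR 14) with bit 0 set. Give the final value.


Step 1: 132 | 14 = 142
Step 2: 142 | (1 << 0) = 142 | 1 = 143

143


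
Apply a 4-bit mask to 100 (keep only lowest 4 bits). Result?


100 & 15 = 4

4


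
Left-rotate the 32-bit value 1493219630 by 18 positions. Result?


Rotate 0b1011001000000001011100100101110 left by 18 (32-bit) = 0b11100100101110010110010000000010 = 3837355010

3837355010


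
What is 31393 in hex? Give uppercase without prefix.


31393 = 7AA1 hex

7AA1


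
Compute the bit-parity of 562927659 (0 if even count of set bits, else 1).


0b100001100011011001100000101011 has 13 ones => parity 1

1


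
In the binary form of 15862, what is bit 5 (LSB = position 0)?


0b11110111110110, position 5 = 1

1


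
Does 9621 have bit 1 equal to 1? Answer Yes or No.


0b10010110010101, bit 1 = 0. No

No


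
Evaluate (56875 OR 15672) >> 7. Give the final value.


Step 1: 56875 | 15672 = 65339
Step 2: 65339 >> 7 = 510

510


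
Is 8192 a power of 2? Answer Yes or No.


0b10000000000000. Only one bit set => Yes

Yes


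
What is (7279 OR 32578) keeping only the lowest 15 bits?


Step 1: 7279 | 32578 = 32623
Step 2: 32623 & 32767 = 32623

32623


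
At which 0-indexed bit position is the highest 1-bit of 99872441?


0b101111100111110111010111001. Highest set bit at position 26

26


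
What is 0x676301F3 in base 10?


676301F3 hex = 1734541811 decimal

1734541811


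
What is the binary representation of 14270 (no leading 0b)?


14270 = 11011110111110 in binary

11011110111110


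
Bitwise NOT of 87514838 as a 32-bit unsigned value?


~0b101001101110101111011010110 = 0b11111010110010001010000100101001 = 4207452457 (32-bit unsigned)

4207452457


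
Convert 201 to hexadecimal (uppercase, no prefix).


201 = C9 hex

C9


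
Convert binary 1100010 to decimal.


1100010 in decimal = 98

98


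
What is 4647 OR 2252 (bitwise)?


0b1001000100111 | 0b100011001100 = 0b1101011101111 = 6895

6895


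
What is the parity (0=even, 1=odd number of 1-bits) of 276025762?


0b10000011100111101000110100010 has 13 ones => parity 1

1


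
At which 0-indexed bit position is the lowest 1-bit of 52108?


0b1100101110001100. Lowest set bit at position 2

2


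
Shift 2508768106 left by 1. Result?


0b10010101100010001100001101101010 << 1 = 0b100101011000100011000011011010100 = 5017536212

5017536212


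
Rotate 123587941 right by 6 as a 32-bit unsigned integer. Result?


Rotate 0b111010111011100110101100101 right by 6 (32-bit) = 0b10010100000111010111011100110101 = 2484959029

2484959029


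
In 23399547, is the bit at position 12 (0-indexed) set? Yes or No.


0b1011001010000110001111011, bit 12 = 0. No

No


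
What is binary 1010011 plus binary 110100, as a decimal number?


1010011 + 110100 = 10000111 = 135

135


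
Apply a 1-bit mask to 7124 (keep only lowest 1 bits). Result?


7124 & 1 = 0

0


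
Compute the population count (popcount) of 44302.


0b1010110100001110 has 8 set bits

8


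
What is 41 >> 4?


0b101001 >> 4 = 0b10 = 2

2


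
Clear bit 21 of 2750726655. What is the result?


2750726655 & ~(1 << 21) = 2748629503

2748629503


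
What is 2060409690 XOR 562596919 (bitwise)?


0b1111010110011110101101101011010 ^ 0b100001100010001000110000110111 = 0b1011011010001111101011101101101 = 1531434861

1531434861


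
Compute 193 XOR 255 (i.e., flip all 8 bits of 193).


193 ^ 255 = 62

62


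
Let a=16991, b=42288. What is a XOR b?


16991 ^ 42288 = 59247

59247


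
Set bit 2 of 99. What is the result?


99 | (1 << 2) = 99 | 4 = 103

103


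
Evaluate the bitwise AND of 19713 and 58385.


0b100110100000001 & 0b1110010000010001 = 0b100010000000001 = 17409

17409


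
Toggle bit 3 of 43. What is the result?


43 ^ (1 << 3) = 43 ^ 8 = 35

35


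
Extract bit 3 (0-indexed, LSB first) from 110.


0b1101110, position 3 = 1

1


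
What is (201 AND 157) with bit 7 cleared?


Step 1: 201 & 157 = 137
Step 2: 137 & ~(1 << 7) = 9

9


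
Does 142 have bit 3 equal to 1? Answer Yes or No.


0b10001110, bit 3 = 1. Yes

Yes


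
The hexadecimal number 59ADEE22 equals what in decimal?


59ADEE22 hex = 1504570914 decimal

1504570914


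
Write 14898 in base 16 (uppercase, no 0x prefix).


14898 = 3A32 hex

3A32


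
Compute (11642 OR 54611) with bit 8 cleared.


Step 1: 11642 | 54611 = 64891
Step 2: 64891 & ~(1 << 8) = 64635

64635


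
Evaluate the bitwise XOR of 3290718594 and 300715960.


0b11000100001001000110000110000010 ^ 0b10001111011001000111110111000 = 0b11010101110010001110111000111010 = 3586715194

3586715194


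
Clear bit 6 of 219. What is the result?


219 & ~(1 << 6) = 155

155


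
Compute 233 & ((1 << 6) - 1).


233 & 63 = 41

41


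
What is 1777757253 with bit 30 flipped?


1777757253 ^ (1 << 30) = 1777757253 ^ 1073741824 = 704015429

704015429


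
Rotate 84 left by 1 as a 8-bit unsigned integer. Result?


Rotate 0b1010100 left by 1 (8-bit) = 0b10101000 = 168

168


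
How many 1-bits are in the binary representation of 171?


0b10101011 has 5 set bits

5


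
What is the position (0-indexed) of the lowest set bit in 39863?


0b1001101110110111. Lowest set bit at position 0

0


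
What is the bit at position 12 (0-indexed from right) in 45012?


0b1010111111010100, position 12 = 0

0


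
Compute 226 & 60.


0b11100010 & 0b111100 = 0b100000 = 32

32


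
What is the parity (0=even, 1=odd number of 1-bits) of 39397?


0b1001100111100101 has 9 ones => parity 1

1


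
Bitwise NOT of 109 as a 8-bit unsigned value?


~0b1101101 = 0b10010010 = 146 (8-bit unsigned)

146


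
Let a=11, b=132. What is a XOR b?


11 ^ 132 = 143

143


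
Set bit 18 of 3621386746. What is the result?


3621386746 | (1 << 18) = 3621386746 | 262144 = 3621648890

3621648890


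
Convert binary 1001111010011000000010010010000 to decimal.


1001111010011000000010010010000 in decimal = 1330381968

1330381968


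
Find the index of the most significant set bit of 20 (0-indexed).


0b10100. Highest set bit at position 4

4


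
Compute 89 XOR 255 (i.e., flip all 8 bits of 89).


89 ^ 255 = 166

166


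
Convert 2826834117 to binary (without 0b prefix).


2826834117 = 10101000011111100001000011000101 in binary

10101000011111100001000011000101


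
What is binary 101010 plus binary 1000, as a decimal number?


101010 + 1000 = 110010 = 50

50


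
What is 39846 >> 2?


0b1001101110100110 >> 2 = 0b10011011101001 = 9961

9961


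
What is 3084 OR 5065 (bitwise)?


0b110000001100 | 0b1001111001001 = 0b1111111001101 = 8141

8141


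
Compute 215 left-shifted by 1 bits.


0b11010111 << 1 = 0b110101110 = 430

430


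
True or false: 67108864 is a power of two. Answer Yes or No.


0b100000000000000000000000000. Only one bit set => Yes

Yes


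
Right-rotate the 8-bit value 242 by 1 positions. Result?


Rotate 0b11110010 right by 1 (8-bit) = 0b1111001 = 121

121


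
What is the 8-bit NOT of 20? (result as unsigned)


~0b10100 = 0b11101011 = 235 (8-bit unsigned)

235


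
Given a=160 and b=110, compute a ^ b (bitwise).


160 ^ 110 = 206

206


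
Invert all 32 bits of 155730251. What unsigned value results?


155730251 ^ 4294967295 = 4139237044

4139237044


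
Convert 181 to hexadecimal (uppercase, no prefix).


181 = B5 hex

B5


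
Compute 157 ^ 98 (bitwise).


0b10011101 ^ 0b1100010 = 0b11111111 = 255

255


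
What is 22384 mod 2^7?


22384 & 127 = 112

112


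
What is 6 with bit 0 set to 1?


6 | (1 << 0) = 6 | 1 = 7

7


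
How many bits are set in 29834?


0b111010010001010 has 7 set bits

7


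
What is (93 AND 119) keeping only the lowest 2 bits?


Step 1: 93 & 119 = 85
Step 2: 85 & 3 = 1

1


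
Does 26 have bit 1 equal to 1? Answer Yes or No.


0b11010, bit 1 = 1. Yes

Yes


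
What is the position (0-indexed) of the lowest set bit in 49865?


0b1100001011001001. Lowest set bit at position 0

0


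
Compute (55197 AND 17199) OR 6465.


Step 1: 55197 & 17199 = 17165
Step 2: 17165 | 6465 = 23373

23373


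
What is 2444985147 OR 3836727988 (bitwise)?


0b10010001101110111000001100111011 | 0b11100100101011111101001010110100 = 0b11110101101111111101001110111111 = 4122989503

4122989503


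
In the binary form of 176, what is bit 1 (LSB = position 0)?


0b10110000, position 1 = 0

0


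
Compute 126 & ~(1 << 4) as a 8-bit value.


126 & ~(1 << 4) = 110

110


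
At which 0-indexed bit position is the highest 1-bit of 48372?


0b1011110011110100. Highest set bit at position 15

15


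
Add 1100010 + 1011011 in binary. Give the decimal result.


1100010 + 1011011 = 10111101 = 189

189


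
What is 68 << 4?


0b1000100 << 4 = 0b10001000000 = 1088

1088


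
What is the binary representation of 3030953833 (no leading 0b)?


3030953833 = 10110100101010001010111101101001 in binary

10110100101010001010111101101001


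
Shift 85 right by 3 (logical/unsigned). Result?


0b1010101 >> 3 = 0b1010 = 10

10


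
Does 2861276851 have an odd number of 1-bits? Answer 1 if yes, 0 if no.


0b10101010100010111001111010110011 has 18 ones => parity 0

0


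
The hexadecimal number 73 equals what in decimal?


73 hex = 115 decimal

115


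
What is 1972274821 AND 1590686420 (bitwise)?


0b1110101100011101000011010000101 & 0b1011110110011111111001011010100 = 0b1010100100011101000001010000100 = 1418625668

1418625668


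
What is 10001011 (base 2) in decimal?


10001011 in decimal = 139

139
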